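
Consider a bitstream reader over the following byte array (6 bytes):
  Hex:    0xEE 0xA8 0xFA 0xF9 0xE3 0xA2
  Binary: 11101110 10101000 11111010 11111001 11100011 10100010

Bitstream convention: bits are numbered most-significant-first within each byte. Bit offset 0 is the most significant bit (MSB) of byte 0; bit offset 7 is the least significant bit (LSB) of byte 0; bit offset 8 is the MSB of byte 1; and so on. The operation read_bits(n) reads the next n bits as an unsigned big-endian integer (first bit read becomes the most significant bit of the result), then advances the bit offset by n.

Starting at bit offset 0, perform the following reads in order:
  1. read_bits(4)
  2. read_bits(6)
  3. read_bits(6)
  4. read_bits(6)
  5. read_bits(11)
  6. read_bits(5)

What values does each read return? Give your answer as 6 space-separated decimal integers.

Answer: 14 58 40 62 1523 24

Derivation:
Read 1: bits[0:4] width=4 -> value=14 (bin 1110); offset now 4 = byte 0 bit 4; 44 bits remain
Read 2: bits[4:10] width=6 -> value=58 (bin 111010); offset now 10 = byte 1 bit 2; 38 bits remain
Read 3: bits[10:16] width=6 -> value=40 (bin 101000); offset now 16 = byte 2 bit 0; 32 bits remain
Read 4: bits[16:22] width=6 -> value=62 (bin 111110); offset now 22 = byte 2 bit 6; 26 bits remain
Read 5: bits[22:33] width=11 -> value=1523 (bin 10111110011); offset now 33 = byte 4 bit 1; 15 bits remain
Read 6: bits[33:38] width=5 -> value=24 (bin 11000); offset now 38 = byte 4 bit 6; 10 bits remain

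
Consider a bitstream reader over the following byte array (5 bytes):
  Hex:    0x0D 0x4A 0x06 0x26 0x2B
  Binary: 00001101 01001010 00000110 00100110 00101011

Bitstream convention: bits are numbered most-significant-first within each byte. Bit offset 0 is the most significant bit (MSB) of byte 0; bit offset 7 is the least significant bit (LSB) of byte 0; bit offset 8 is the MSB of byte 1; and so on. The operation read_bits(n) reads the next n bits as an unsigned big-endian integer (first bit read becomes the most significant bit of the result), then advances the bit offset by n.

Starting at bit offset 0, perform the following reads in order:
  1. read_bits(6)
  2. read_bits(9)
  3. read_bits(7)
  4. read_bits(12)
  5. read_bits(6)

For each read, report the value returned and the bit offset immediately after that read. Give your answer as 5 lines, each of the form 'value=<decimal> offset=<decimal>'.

Answer: value=3 offset=6
value=165 offset=15
value=1 offset=22
value=2200 offset=34
value=43 offset=40

Derivation:
Read 1: bits[0:6] width=6 -> value=3 (bin 000011); offset now 6 = byte 0 bit 6; 34 bits remain
Read 2: bits[6:15] width=9 -> value=165 (bin 010100101); offset now 15 = byte 1 bit 7; 25 bits remain
Read 3: bits[15:22] width=7 -> value=1 (bin 0000001); offset now 22 = byte 2 bit 6; 18 bits remain
Read 4: bits[22:34] width=12 -> value=2200 (bin 100010011000); offset now 34 = byte 4 bit 2; 6 bits remain
Read 5: bits[34:40] width=6 -> value=43 (bin 101011); offset now 40 = byte 5 bit 0; 0 bits remain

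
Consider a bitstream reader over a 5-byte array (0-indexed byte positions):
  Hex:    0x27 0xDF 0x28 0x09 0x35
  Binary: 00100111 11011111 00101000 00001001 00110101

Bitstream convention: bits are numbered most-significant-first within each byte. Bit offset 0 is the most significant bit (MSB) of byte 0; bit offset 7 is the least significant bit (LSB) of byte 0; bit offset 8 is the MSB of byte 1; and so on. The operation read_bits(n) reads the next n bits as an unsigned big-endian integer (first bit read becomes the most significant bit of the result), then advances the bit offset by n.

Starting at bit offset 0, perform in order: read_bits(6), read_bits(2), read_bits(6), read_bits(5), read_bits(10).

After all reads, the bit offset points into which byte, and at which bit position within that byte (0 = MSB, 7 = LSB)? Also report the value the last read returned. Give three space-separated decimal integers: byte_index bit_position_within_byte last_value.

Read 1: bits[0:6] width=6 -> value=9 (bin 001001); offset now 6 = byte 0 bit 6; 34 bits remain
Read 2: bits[6:8] width=2 -> value=3 (bin 11); offset now 8 = byte 1 bit 0; 32 bits remain
Read 3: bits[8:14] width=6 -> value=55 (bin 110111); offset now 14 = byte 1 bit 6; 26 bits remain
Read 4: bits[14:19] width=5 -> value=25 (bin 11001); offset now 19 = byte 2 bit 3; 21 bits remain
Read 5: bits[19:29] width=10 -> value=257 (bin 0100000001); offset now 29 = byte 3 bit 5; 11 bits remain

Answer: 3 5 257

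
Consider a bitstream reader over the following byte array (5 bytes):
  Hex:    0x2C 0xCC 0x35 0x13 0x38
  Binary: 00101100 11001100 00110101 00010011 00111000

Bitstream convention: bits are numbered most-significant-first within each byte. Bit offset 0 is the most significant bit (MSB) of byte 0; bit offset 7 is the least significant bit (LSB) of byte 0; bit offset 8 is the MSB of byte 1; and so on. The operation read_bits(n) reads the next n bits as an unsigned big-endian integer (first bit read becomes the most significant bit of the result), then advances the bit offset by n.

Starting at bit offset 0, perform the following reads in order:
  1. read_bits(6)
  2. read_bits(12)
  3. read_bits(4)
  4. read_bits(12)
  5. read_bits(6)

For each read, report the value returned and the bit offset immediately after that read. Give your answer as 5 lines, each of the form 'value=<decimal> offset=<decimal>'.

Read 1: bits[0:6] width=6 -> value=11 (bin 001011); offset now 6 = byte 0 bit 6; 34 bits remain
Read 2: bits[6:18] width=12 -> value=816 (bin 001100110000); offset now 18 = byte 2 bit 2; 22 bits remain
Read 3: bits[18:22] width=4 -> value=13 (bin 1101); offset now 22 = byte 2 bit 6; 18 bits remain
Read 4: bits[22:34] width=12 -> value=1100 (bin 010001001100); offset now 34 = byte 4 bit 2; 6 bits remain
Read 5: bits[34:40] width=6 -> value=56 (bin 111000); offset now 40 = byte 5 bit 0; 0 bits remain

Answer: value=11 offset=6
value=816 offset=18
value=13 offset=22
value=1100 offset=34
value=56 offset=40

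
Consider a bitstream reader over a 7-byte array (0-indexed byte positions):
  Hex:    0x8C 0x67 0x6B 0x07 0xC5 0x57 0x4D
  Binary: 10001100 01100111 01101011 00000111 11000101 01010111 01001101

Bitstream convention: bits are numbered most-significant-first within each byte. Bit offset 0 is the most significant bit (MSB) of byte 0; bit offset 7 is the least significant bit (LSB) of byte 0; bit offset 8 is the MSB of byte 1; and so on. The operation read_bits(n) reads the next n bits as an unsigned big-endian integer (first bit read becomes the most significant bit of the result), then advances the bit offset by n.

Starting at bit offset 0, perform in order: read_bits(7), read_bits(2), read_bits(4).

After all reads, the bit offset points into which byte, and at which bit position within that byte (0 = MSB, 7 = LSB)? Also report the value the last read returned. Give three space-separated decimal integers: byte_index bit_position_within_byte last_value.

Read 1: bits[0:7] width=7 -> value=70 (bin 1000110); offset now 7 = byte 0 bit 7; 49 bits remain
Read 2: bits[7:9] width=2 -> value=0 (bin 00); offset now 9 = byte 1 bit 1; 47 bits remain
Read 3: bits[9:13] width=4 -> value=12 (bin 1100); offset now 13 = byte 1 bit 5; 43 bits remain

Answer: 1 5 12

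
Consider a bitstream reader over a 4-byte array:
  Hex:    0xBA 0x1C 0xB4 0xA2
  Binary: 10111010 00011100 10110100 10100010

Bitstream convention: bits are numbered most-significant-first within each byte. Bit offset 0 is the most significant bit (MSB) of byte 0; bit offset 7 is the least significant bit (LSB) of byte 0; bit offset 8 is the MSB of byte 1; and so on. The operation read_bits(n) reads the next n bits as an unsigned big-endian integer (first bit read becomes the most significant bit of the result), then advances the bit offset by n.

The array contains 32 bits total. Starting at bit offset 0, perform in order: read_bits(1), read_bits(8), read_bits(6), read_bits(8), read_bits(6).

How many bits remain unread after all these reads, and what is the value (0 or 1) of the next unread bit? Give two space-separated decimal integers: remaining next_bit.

Read 1: bits[0:1] width=1 -> value=1 (bin 1); offset now 1 = byte 0 bit 1; 31 bits remain
Read 2: bits[1:9] width=8 -> value=116 (bin 01110100); offset now 9 = byte 1 bit 1; 23 bits remain
Read 3: bits[9:15] width=6 -> value=14 (bin 001110); offset now 15 = byte 1 bit 7; 17 bits remain
Read 4: bits[15:23] width=8 -> value=90 (bin 01011010); offset now 23 = byte 2 bit 7; 9 bits remain
Read 5: bits[23:29] width=6 -> value=20 (bin 010100); offset now 29 = byte 3 bit 5; 3 bits remain

Answer: 3 0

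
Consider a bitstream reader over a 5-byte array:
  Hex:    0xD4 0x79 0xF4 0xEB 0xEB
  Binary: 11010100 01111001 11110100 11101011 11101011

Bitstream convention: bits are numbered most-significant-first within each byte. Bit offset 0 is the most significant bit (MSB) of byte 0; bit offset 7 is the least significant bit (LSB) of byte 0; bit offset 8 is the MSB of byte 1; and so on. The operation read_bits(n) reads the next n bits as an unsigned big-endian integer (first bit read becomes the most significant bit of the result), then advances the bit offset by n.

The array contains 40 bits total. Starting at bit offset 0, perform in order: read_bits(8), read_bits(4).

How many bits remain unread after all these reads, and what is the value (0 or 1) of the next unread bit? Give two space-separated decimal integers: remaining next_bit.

Answer: 28 1

Derivation:
Read 1: bits[0:8] width=8 -> value=212 (bin 11010100); offset now 8 = byte 1 bit 0; 32 bits remain
Read 2: bits[8:12] width=4 -> value=7 (bin 0111); offset now 12 = byte 1 bit 4; 28 bits remain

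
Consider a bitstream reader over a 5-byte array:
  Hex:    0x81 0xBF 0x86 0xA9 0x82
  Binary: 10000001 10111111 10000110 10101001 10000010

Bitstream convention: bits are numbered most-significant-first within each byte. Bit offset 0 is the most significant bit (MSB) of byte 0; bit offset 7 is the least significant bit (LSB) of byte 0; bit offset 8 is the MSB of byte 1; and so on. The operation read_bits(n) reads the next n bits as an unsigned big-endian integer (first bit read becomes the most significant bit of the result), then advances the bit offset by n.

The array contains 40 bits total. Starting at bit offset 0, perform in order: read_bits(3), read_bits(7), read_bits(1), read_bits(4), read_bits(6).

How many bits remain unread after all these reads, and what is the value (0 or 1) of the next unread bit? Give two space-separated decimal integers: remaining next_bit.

Answer: 19 1

Derivation:
Read 1: bits[0:3] width=3 -> value=4 (bin 100); offset now 3 = byte 0 bit 3; 37 bits remain
Read 2: bits[3:10] width=7 -> value=6 (bin 0000110); offset now 10 = byte 1 bit 2; 30 bits remain
Read 3: bits[10:11] width=1 -> value=1 (bin 1); offset now 11 = byte 1 bit 3; 29 bits remain
Read 4: bits[11:15] width=4 -> value=15 (bin 1111); offset now 15 = byte 1 bit 7; 25 bits remain
Read 5: bits[15:21] width=6 -> value=48 (bin 110000); offset now 21 = byte 2 bit 5; 19 bits remain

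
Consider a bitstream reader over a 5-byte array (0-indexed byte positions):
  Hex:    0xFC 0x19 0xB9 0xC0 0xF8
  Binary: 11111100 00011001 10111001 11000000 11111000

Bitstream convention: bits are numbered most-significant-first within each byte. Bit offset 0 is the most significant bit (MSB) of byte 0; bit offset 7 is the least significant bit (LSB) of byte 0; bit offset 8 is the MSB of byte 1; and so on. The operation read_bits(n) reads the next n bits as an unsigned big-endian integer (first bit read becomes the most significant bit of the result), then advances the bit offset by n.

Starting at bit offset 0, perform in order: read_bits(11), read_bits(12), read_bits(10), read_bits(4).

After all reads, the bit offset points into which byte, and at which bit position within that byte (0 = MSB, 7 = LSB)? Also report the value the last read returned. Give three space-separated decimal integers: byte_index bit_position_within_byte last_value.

Answer: 4 5 15

Derivation:
Read 1: bits[0:11] width=11 -> value=2016 (bin 11111100000); offset now 11 = byte 1 bit 3; 29 bits remain
Read 2: bits[11:23] width=12 -> value=3292 (bin 110011011100); offset now 23 = byte 2 bit 7; 17 bits remain
Read 3: bits[23:33] width=10 -> value=897 (bin 1110000001); offset now 33 = byte 4 bit 1; 7 bits remain
Read 4: bits[33:37] width=4 -> value=15 (bin 1111); offset now 37 = byte 4 bit 5; 3 bits remain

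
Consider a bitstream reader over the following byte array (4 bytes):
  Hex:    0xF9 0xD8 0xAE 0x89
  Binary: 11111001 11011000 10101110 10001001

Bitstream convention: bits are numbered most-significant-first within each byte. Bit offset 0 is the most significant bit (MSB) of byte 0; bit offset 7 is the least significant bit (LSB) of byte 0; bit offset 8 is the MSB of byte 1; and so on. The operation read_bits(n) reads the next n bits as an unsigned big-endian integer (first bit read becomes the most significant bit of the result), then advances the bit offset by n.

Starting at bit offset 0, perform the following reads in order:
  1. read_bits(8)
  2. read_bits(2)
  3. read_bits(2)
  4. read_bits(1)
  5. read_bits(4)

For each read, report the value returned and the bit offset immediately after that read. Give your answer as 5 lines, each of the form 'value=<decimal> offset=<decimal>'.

Read 1: bits[0:8] width=8 -> value=249 (bin 11111001); offset now 8 = byte 1 bit 0; 24 bits remain
Read 2: bits[8:10] width=2 -> value=3 (bin 11); offset now 10 = byte 1 bit 2; 22 bits remain
Read 3: bits[10:12] width=2 -> value=1 (bin 01); offset now 12 = byte 1 bit 4; 20 bits remain
Read 4: bits[12:13] width=1 -> value=1 (bin 1); offset now 13 = byte 1 bit 5; 19 bits remain
Read 5: bits[13:17] width=4 -> value=1 (bin 0001); offset now 17 = byte 2 bit 1; 15 bits remain

Answer: value=249 offset=8
value=3 offset=10
value=1 offset=12
value=1 offset=13
value=1 offset=17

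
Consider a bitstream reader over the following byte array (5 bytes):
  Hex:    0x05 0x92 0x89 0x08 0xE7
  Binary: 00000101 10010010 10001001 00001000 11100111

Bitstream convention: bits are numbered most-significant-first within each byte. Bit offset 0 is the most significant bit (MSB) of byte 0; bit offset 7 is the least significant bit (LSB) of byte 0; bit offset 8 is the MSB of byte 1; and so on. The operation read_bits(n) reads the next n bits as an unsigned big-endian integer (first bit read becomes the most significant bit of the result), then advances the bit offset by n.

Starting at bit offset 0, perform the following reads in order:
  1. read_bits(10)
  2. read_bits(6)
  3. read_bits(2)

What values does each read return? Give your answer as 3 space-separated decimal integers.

Answer: 22 18 2

Derivation:
Read 1: bits[0:10] width=10 -> value=22 (bin 0000010110); offset now 10 = byte 1 bit 2; 30 bits remain
Read 2: bits[10:16] width=6 -> value=18 (bin 010010); offset now 16 = byte 2 bit 0; 24 bits remain
Read 3: bits[16:18] width=2 -> value=2 (bin 10); offset now 18 = byte 2 bit 2; 22 bits remain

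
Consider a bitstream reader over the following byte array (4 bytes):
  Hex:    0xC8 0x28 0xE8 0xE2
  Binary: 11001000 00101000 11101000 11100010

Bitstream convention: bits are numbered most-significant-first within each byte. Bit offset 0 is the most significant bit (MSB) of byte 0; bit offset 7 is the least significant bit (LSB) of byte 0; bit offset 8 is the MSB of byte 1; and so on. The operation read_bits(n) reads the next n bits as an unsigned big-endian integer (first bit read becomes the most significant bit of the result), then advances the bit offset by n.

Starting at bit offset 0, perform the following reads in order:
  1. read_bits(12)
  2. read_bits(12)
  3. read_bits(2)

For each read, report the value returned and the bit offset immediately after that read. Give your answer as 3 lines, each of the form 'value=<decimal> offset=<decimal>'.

Read 1: bits[0:12] width=12 -> value=3202 (bin 110010000010); offset now 12 = byte 1 bit 4; 20 bits remain
Read 2: bits[12:24] width=12 -> value=2280 (bin 100011101000); offset now 24 = byte 3 bit 0; 8 bits remain
Read 3: bits[24:26] width=2 -> value=3 (bin 11); offset now 26 = byte 3 bit 2; 6 bits remain

Answer: value=3202 offset=12
value=2280 offset=24
value=3 offset=26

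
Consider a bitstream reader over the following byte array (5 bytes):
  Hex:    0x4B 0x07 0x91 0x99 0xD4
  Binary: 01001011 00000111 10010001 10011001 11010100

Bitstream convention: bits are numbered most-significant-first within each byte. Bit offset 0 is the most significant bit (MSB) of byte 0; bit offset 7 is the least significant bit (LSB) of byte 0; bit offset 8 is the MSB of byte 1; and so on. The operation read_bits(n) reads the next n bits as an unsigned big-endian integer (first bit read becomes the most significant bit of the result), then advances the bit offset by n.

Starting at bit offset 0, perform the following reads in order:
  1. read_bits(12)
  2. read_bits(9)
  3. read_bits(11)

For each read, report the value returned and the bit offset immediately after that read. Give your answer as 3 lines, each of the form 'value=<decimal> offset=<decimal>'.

Answer: value=1200 offset=12
value=242 offset=21
value=409 offset=32

Derivation:
Read 1: bits[0:12] width=12 -> value=1200 (bin 010010110000); offset now 12 = byte 1 bit 4; 28 bits remain
Read 2: bits[12:21] width=9 -> value=242 (bin 011110010); offset now 21 = byte 2 bit 5; 19 bits remain
Read 3: bits[21:32] width=11 -> value=409 (bin 00110011001); offset now 32 = byte 4 bit 0; 8 bits remain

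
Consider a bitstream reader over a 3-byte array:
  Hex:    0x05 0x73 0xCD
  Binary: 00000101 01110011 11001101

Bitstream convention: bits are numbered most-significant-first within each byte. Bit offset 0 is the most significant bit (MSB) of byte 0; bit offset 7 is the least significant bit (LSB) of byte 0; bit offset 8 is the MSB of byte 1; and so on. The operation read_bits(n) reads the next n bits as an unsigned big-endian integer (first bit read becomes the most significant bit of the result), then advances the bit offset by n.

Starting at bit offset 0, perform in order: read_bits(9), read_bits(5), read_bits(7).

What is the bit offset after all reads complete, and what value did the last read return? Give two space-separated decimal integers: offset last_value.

Read 1: bits[0:9] width=9 -> value=10 (bin 000001010); offset now 9 = byte 1 bit 1; 15 bits remain
Read 2: bits[9:14] width=5 -> value=28 (bin 11100); offset now 14 = byte 1 bit 6; 10 bits remain
Read 3: bits[14:21] width=7 -> value=121 (bin 1111001); offset now 21 = byte 2 bit 5; 3 bits remain

Answer: 21 121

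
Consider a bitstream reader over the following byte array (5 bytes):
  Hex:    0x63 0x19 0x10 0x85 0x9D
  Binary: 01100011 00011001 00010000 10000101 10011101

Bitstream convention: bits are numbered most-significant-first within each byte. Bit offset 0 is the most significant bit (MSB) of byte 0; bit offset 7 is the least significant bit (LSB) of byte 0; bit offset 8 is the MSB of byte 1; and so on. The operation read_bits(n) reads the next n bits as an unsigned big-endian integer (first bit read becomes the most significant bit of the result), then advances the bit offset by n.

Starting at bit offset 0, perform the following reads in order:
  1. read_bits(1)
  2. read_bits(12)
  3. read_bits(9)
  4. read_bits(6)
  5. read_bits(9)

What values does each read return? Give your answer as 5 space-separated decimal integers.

Answer: 0 3171 68 8 179

Derivation:
Read 1: bits[0:1] width=1 -> value=0 (bin 0); offset now 1 = byte 0 bit 1; 39 bits remain
Read 2: bits[1:13] width=12 -> value=3171 (bin 110001100011); offset now 13 = byte 1 bit 5; 27 bits remain
Read 3: bits[13:22] width=9 -> value=68 (bin 001000100); offset now 22 = byte 2 bit 6; 18 bits remain
Read 4: bits[22:28] width=6 -> value=8 (bin 001000); offset now 28 = byte 3 bit 4; 12 bits remain
Read 5: bits[28:37] width=9 -> value=179 (bin 010110011); offset now 37 = byte 4 bit 5; 3 bits remain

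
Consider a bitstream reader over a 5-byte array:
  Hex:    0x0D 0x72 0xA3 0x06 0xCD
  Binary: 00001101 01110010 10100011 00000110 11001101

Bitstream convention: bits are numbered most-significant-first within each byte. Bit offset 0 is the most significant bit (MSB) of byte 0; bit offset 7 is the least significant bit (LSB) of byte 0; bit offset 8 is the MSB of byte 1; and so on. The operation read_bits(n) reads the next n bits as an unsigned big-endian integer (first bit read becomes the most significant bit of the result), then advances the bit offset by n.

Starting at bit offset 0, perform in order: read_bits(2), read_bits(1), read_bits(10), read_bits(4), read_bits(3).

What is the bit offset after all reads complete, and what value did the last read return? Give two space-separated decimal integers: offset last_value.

Read 1: bits[0:2] width=2 -> value=0 (bin 00); offset now 2 = byte 0 bit 2; 38 bits remain
Read 2: bits[2:3] width=1 -> value=0 (bin 0); offset now 3 = byte 0 bit 3; 37 bits remain
Read 3: bits[3:13] width=10 -> value=430 (bin 0110101110); offset now 13 = byte 1 bit 5; 27 bits remain
Read 4: bits[13:17] width=4 -> value=5 (bin 0101); offset now 17 = byte 2 bit 1; 23 bits remain
Read 5: bits[17:20] width=3 -> value=2 (bin 010); offset now 20 = byte 2 bit 4; 20 bits remain

Answer: 20 2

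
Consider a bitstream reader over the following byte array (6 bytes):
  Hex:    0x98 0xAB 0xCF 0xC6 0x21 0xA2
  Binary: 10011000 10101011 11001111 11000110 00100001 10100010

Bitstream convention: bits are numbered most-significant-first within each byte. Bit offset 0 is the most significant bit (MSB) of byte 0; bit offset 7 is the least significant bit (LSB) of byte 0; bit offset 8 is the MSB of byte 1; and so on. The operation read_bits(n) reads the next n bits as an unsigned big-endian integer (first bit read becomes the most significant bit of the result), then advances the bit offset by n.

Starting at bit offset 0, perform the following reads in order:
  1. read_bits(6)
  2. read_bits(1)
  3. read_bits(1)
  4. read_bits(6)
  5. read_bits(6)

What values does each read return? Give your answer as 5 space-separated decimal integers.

Read 1: bits[0:6] width=6 -> value=38 (bin 100110); offset now 6 = byte 0 bit 6; 42 bits remain
Read 2: bits[6:7] width=1 -> value=0 (bin 0); offset now 7 = byte 0 bit 7; 41 bits remain
Read 3: bits[7:8] width=1 -> value=0 (bin 0); offset now 8 = byte 1 bit 0; 40 bits remain
Read 4: bits[8:14] width=6 -> value=42 (bin 101010); offset now 14 = byte 1 bit 6; 34 bits remain
Read 5: bits[14:20] width=6 -> value=60 (bin 111100); offset now 20 = byte 2 bit 4; 28 bits remain

Answer: 38 0 0 42 60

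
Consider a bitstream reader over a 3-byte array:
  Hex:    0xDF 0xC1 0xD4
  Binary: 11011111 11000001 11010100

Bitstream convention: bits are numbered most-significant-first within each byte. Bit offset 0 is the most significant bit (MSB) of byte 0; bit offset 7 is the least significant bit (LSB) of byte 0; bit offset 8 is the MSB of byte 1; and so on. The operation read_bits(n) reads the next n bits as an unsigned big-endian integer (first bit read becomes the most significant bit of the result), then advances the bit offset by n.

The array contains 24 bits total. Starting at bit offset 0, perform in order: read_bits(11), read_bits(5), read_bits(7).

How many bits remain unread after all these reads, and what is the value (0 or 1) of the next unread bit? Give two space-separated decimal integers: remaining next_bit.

Answer: 1 0

Derivation:
Read 1: bits[0:11] width=11 -> value=1790 (bin 11011111110); offset now 11 = byte 1 bit 3; 13 bits remain
Read 2: bits[11:16] width=5 -> value=1 (bin 00001); offset now 16 = byte 2 bit 0; 8 bits remain
Read 3: bits[16:23] width=7 -> value=106 (bin 1101010); offset now 23 = byte 2 bit 7; 1 bits remain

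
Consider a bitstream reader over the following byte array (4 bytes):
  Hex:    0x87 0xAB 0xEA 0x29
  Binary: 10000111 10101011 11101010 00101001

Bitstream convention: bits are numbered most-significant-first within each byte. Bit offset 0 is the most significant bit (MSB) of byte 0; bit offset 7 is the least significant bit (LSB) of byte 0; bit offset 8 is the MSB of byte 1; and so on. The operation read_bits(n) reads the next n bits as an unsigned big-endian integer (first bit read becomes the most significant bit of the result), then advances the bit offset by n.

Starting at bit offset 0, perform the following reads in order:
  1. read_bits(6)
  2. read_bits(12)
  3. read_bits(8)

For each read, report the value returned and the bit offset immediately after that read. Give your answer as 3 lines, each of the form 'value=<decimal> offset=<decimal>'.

Answer: value=33 offset=6
value=3759 offset=18
value=168 offset=26

Derivation:
Read 1: bits[0:6] width=6 -> value=33 (bin 100001); offset now 6 = byte 0 bit 6; 26 bits remain
Read 2: bits[6:18] width=12 -> value=3759 (bin 111010101111); offset now 18 = byte 2 bit 2; 14 bits remain
Read 3: bits[18:26] width=8 -> value=168 (bin 10101000); offset now 26 = byte 3 bit 2; 6 bits remain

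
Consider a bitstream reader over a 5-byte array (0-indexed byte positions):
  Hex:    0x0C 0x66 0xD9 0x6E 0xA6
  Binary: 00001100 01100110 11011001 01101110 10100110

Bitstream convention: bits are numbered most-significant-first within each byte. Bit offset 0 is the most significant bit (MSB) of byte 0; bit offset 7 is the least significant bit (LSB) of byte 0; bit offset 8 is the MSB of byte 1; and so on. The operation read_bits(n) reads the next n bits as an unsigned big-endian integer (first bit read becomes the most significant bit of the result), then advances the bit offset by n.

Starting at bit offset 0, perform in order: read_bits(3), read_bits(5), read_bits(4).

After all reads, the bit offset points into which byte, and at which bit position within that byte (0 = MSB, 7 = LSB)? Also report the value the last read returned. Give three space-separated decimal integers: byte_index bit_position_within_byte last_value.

Read 1: bits[0:3] width=3 -> value=0 (bin 000); offset now 3 = byte 0 bit 3; 37 bits remain
Read 2: bits[3:8] width=5 -> value=12 (bin 01100); offset now 8 = byte 1 bit 0; 32 bits remain
Read 3: bits[8:12] width=4 -> value=6 (bin 0110); offset now 12 = byte 1 bit 4; 28 bits remain

Answer: 1 4 6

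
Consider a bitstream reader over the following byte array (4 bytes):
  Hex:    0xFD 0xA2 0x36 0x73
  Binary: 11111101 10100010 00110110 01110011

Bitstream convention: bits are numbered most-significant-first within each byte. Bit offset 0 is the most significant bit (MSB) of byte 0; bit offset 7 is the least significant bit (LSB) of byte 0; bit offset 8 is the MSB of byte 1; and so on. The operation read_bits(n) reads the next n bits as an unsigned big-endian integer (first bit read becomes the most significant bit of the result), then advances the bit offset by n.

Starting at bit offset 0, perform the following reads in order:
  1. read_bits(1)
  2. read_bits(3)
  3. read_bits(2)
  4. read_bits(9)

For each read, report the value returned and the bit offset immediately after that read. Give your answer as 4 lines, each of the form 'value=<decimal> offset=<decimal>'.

Answer: value=1 offset=1
value=7 offset=4
value=3 offset=6
value=209 offset=15

Derivation:
Read 1: bits[0:1] width=1 -> value=1 (bin 1); offset now 1 = byte 0 bit 1; 31 bits remain
Read 2: bits[1:4] width=3 -> value=7 (bin 111); offset now 4 = byte 0 bit 4; 28 bits remain
Read 3: bits[4:6] width=2 -> value=3 (bin 11); offset now 6 = byte 0 bit 6; 26 bits remain
Read 4: bits[6:15] width=9 -> value=209 (bin 011010001); offset now 15 = byte 1 bit 7; 17 bits remain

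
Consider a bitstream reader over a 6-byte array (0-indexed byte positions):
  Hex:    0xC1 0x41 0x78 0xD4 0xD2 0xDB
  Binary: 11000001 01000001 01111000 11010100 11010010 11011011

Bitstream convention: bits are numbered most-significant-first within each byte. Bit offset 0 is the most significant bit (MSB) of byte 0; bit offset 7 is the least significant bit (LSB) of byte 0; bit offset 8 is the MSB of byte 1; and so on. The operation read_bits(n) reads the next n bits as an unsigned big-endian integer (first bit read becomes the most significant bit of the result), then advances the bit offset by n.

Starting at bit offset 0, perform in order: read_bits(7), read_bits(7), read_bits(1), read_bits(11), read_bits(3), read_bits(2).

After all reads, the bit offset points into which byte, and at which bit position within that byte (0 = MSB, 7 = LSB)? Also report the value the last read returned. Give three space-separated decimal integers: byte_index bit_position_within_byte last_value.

Answer: 3 7 2

Derivation:
Read 1: bits[0:7] width=7 -> value=96 (bin 1100000); offset now 7 = byte 0 bit 7; 41 bits remain
Read 2: bits[7:14] width=7 -> value=80 (bin 1010000); offset now 14 = byte 1 bit 6; 34 bits remain
Read 3: bits[14:15] width=1 -> value=0 (bin 0); offset now 15 = byte 1 bit 7; 33 bits remain
Read 4: bits[15:26] width=11 -> value=1507 (bin 10111100011); offset now 26 = byte 3 bit 2; 22 bits remain
Read 5: bits[26:29] width=3 -> value=2 (bin 010); offset now 29 = byte 3 bit 5; 19 bits remain
Read 6: bits[29:31] width=2 -> value=2 (bin 10); offset now 31 = byte 3 bit 7; 17 bits remain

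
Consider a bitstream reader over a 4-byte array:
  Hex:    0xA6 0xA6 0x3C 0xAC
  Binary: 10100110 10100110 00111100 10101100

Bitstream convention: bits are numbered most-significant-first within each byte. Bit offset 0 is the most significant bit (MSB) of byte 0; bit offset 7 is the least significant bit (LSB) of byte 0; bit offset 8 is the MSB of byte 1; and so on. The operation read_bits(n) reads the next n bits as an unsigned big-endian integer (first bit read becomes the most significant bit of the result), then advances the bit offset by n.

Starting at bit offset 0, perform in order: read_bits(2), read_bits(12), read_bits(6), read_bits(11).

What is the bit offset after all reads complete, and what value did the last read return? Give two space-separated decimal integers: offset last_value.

Read 1: bits[0:2] width=2 -> value=2 (bin 10); offset now 2 = byte 0 bit 2; 30 bits remain
Read 2: bits[2:14] width=12 -> value=2473 (bin 100110101001); offset now 14 = byte 1 bit 6; 18 bits remain
Read 3: bits[14:20] width=6 -> value=35 (bin 100011); offset now 20 = byte 2 bit 4; 12 bits remain
Read 4: bits[20:31] width=11 -> value=1622 (bin 11001010110); offset now 31 = byte 3 bit 7; 1 bits remain

Answer: 31 1622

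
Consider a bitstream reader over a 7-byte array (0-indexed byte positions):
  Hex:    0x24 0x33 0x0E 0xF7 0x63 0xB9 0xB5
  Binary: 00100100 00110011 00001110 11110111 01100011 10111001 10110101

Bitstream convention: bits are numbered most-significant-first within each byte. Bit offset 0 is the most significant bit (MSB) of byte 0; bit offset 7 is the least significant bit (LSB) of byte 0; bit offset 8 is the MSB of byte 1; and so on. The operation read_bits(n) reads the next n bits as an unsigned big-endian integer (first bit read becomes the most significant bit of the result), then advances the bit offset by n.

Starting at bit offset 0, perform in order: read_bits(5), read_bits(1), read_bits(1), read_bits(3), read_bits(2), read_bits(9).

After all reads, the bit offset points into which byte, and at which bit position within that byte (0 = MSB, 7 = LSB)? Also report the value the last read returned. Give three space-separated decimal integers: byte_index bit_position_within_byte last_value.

Read 1: bits[0:5] width=5 -> value=4 (bin 00100); offset now 5 = byte 0 bit 5; 51 bits remain
Read 2: bits[5:6] width=1 -> value=1 (bin 1); offset now 6 = byte 0 bit 6; 50 bits remain
Read 3: bits[6:7] width=1 -> value=0 (bin 0); offset now 7 = byte 0 bit 7; 49 bits remain
Read 4: bits[7:10] width=3 -> value=0 (bin 000); offset now 10 = byte 1 bit 2; 46 bits remain
Read 5: bits[10:12] width=2 -> value=3 (bin 11); offset now 12 = byte 1 bit 4; 44 bits remain
Read 6: bits[12:21] width=9 -> value=97 (bin 001100001); offset now 21 = byte 2 bit 5; 35 bits remain

Answer: 2 5 97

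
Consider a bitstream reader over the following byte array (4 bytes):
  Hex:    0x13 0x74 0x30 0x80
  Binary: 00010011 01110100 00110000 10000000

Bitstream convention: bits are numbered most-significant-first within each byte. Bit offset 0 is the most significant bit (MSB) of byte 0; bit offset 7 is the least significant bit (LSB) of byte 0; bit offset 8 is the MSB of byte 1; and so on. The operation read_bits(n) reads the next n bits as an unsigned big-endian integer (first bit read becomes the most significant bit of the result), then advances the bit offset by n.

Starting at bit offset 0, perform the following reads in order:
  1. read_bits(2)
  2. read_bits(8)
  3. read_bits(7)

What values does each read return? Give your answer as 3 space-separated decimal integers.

Answer: 0 77 104

Derivation:
Read 1: bits[0:2] width=2 -> value=0 (bin 00); offset now 2 = byte 0 bit 2; 30 bits remain
Read 2: bits[2:10] width=8 -> value=77 (bin 01001101); offset now 10 = byte 1 bit 2; 22 bits remain
Read 3: bits[10:17] width=7 -> value=104 (bin 1101000); offset now 17 = byte 2 bit 1; 15 bits remain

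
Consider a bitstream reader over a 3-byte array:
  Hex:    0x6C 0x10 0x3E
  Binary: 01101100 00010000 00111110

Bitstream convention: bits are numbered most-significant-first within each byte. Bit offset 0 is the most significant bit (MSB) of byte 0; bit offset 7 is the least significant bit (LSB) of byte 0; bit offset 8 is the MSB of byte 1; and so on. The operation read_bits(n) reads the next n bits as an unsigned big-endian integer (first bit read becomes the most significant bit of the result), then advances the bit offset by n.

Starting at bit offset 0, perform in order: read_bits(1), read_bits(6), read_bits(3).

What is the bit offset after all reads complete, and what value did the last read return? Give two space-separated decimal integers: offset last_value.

Read 1: bits[0:1] width=1 -> value=0 (bin 0); offset now 1 = byte 0 bit 1; 23 bits remain
Read 2: bits[1:7] width=6 -> value=54 (bin 110110); offset now 7 = byte 0 bit 7; 17 bits remain
Read 3: bits[7:10] width=3 -> value=0 (bin 000); offset now 10 = byte 1 bit 2; 14 bits remain

Answer: 10 0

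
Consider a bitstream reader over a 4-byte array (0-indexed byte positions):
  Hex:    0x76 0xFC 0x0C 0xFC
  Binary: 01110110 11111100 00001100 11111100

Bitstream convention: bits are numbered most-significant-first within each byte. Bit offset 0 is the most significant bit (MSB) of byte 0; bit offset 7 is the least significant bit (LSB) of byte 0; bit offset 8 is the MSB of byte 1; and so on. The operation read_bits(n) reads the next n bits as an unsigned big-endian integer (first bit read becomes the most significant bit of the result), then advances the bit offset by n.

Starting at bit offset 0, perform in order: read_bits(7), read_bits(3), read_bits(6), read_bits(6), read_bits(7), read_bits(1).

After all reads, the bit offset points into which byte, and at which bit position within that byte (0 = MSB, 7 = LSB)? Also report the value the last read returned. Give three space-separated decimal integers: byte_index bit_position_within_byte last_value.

Read 1: bits[0:7] width=7 -> value=59 (bin 0111011); offset now 7 = byte 0 bit 7; 25 bits remain
Read 2: bits[7:10] width=3 -> value=3 (bin 011); offset now 10 = byte 1 bit 2; 22 bits remain
Read 3: bits[10:16] width=6 -> value=60 (bin 111100); offset now 16 = byte 2 bit 0; 16 bits remain
Read 4: bits[16:22] width=6 -> value=3 (bin 000011); offset now 22 = byte 2 bit 6; 10 bits remain
Read 5: bits[22:29] width=7 -> value=31 (bin 0011111); offset now 29 = byte 3 bit 5; 3 bits remain
Read 6: bits[29:30] width=1 -> value=1 (bin 1); offset now 30 = byte 3 bit 6; 2 bits remain

Answer: 3 6 1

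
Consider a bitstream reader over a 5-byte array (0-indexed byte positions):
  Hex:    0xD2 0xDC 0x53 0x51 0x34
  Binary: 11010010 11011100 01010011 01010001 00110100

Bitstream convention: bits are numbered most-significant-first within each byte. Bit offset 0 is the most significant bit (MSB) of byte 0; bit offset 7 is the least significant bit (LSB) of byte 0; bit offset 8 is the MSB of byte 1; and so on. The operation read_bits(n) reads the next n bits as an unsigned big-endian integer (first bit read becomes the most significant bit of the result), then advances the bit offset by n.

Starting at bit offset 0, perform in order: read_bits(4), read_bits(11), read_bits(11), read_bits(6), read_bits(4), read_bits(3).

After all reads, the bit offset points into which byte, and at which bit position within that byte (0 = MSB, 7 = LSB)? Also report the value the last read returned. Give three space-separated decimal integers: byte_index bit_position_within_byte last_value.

Read 1: bits[0:4] width=4 -> value=13 (bin 1101); offset now 4 = byte 0 bit 4; 36 bits remain
Read 2: bits[4:15] width=11 -> value=366 (bin 00101101110); offset now 15 = byte 1 bit 7; 25 bits remain
Read 3: bits[15:26] width=11 -> value=333 (bin 00101001101); offset now 26 = byte 3 bit 2; 14 bits remain
Read 4: bits[26:32] width=6 -> value=17 (bin 010001); offset now 32 = byte 4 bit 0; 8 bits remain
Read 5: bits[32:36] width=4 -> value=3 (bin 0011); offset now 36 = byte 4 bit 4; 4 bits remain
Read 6: bits[36:39] width=3 -> value=2 (bin 010); offset now 39 = byte 4 bit 7; 1 bits remain

Answer: 4 7 2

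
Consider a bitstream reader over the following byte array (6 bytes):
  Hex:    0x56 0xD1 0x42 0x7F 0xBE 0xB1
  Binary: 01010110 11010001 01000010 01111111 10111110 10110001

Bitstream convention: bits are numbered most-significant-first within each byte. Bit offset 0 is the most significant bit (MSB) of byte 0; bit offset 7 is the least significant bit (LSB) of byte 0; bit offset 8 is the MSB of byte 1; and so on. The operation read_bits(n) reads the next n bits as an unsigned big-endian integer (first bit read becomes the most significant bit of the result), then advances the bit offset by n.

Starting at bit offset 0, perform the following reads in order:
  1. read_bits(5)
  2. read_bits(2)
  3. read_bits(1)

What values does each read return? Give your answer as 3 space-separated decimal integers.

Answer: 10 3 0

Derivation:
Read 1: bits[0:5] width=5 -> value=10 (bin 01010); offset now 5 = byte 0 bit 5; 43 bits remain
Read 2: bits[5:7] width=2 -> value=3 (bin 11); offset now 7 = byte 0 bit 7; 41 bits remain
Read 3: bits[7:8] width=1 -> value=0 (bin 0); offset now 8 = byte 1 bit 0; 40 bits remain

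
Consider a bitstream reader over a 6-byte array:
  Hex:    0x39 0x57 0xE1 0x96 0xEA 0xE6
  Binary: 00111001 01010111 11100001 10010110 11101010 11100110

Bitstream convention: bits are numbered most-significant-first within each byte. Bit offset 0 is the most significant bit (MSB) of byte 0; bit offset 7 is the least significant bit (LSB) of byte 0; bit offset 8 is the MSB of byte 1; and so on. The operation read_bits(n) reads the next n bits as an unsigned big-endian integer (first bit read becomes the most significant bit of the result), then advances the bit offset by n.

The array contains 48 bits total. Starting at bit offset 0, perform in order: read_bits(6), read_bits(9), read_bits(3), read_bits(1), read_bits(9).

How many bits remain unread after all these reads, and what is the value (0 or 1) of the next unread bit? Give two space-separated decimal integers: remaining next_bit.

Answer: 20 0

Derivation:
Read 1: bits[0:6] width=6 -> value=14 (bin 001110); offset now 6 = byte 0 bit 6; 42 bits remain
Read 2: bits[6:15] width=9 -> value=171 (bin 010101011); offset now 15 = byte 1 bit 7; 33 bits remain
Read 3: bits[15:18] width=3 -> value=7 (bin 111); offset now 18 = byte 2 bit 2; 30 bits remain
Read 4: bits[18:19] width=1 -> value=1 (bin 1); offset now 19 = byte 2 bit 3; 29 bits remain
Read 5: bits[19:28] width=9 -> value=25 (bin 000011001); offset now 28 = byte 3 bit 4; 20 bits remain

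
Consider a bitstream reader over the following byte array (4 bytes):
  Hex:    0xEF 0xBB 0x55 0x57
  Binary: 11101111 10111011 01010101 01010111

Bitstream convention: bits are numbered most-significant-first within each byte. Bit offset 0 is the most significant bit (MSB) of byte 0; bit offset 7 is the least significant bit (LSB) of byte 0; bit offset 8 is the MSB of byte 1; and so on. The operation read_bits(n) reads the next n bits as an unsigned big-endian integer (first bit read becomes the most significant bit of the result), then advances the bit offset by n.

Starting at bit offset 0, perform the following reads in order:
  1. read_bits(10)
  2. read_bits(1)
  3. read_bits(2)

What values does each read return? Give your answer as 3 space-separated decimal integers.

Read 1: bits[0:10] width=10 -> value=958 (bin 1110111110); offset now 10 = byte 1 bit 2; 22 bits remain
Read 2: bits[10:11] width=1 -> value=1 (bin 1); offset now 11 = byte 1 bit 3; 21 bits remain
Read 3: bits[11:13] width=2 -> value=3 (bin 11); offset now 13 = byte 1 bit 5; 19 bits remain

Answer: 958 1 3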